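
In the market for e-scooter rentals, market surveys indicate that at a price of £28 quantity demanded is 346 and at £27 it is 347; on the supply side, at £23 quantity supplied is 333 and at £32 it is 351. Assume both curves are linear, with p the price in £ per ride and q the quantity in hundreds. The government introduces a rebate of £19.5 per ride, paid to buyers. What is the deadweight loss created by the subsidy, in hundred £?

Demand slope: (347 − 346)/(27 − 28) = -1, so qd = 374 − p.
Supply slope: (351 − 333)/(32 − 23) = 2, so qs = 2p + 287.
Without the subsidy, 374 − p = 2p + 287 gives 3p = 87, so p* = £29 and q* = 345.
With a per-unit subsidy paid to buyers, each effectively pays p − 19.5, so demand becomes qd = 374 − (p − 19.5).
Solving gives q = 358 with buyers paying £16 and suppliers receiving £35.5 (the £19.5 wedge).
Quantity rises by |ΔQ| = |345 − 358| = 13.
DWL = ½ · t · |ΔQ| = ½ · 19.5 · 13 = £126.75.

Deadweight loss = £126.75 hundred.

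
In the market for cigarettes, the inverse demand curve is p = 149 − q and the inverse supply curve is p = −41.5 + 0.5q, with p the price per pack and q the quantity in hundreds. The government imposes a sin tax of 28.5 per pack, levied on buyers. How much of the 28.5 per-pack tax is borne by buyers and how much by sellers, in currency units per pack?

Rewrite in direct form: qd = 149 − p and qs = 2p + 83.
Before the tax: set 149 − p = 2p + 83 → p* = 22, q* = 127.
With the tax collected from buyers, demand (in seller-price terms) shifts: qd = 149 − (p + 28.5).
New equilibrium: buyers pay 41, sellers receive 12.5, q = 108. (Wedge: pb − ps = 28.5.)
Burden on buyers: 19; on sellers: 9.5. (They sum to 28.5.)

Buyers bear 19 per pack; sellers bear 9.5 per pack.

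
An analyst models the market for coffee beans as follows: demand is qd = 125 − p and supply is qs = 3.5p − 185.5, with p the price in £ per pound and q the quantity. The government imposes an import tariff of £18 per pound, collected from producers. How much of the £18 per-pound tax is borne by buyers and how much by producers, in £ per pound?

Buyers bear £14 per pound; producers bear £4 per pound.

Before the tax: set 125 − p = 3.5p − 185.5 → p* = £69, q* = 56.
With the tax collected from producers, supply shifts: qs = 3.5(p − 18) − 185.5.
Solving gives q = 42 with buyers paying £83 and producers receiving £65 (the £18 wedge).
Burden on buyers: £14; on producers: £4. (They sum to £18.)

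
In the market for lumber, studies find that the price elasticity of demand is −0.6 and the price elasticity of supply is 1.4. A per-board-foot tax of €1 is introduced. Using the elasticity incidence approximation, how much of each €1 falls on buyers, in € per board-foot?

Incidence ratio: buyers' share ≈ εs / (εs + |εd|) = 1.4 / (1.4 + 0.6) = 0.7.
So buyers bear ≈ 0.7 × €1 = €0.7; sellers bear €0.3.

Buyers bear ≈ €0.7 per board-foot.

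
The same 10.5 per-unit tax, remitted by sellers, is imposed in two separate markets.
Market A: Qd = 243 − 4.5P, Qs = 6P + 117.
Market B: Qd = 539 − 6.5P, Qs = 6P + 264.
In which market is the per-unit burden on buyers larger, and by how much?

Market A: pre-tax P* = 12, Q* = 189; post-tax Q = 162; per-unit burden on buyers = 6.
Market B: pre-tax P* = 22, Q* = 396; post-tax Q = 363.24; per-unit burden on buyers = 5.04.
Difference: 6 vs 5.04 → market A is larger by 0.96.

Market A, by 0.96.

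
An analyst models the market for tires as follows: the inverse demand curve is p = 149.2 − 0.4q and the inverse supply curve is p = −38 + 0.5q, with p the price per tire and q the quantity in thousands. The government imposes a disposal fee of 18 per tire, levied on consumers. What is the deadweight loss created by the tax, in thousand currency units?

Deadweight loss = 180 thousand.

Inverting to q(p) form: qd = 373 − 2.5p; qs = 2p + 76.
Before the tax: set 373 − 2.5p = 2p + 76 → p* = 66, q* = 208.
With the tax collected from consumers, demand (in seller-price terms) shifts: qd = 373 − 2.5(p + 18).
Solving gives q = 188 with consumers paying 74 and suppliers receiving 56 (the 18 wedge).
Quantity falls by |ΔQ| = |208 − 188| = 20.
DWL = ½ · t · |ΔQ| = ½ · 18 · 20 = 180.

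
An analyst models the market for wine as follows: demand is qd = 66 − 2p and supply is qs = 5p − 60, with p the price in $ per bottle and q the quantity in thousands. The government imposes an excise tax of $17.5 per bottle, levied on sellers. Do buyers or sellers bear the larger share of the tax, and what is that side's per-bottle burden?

Before the tax: set 66 − 2p = 5p − 60 → p* = $18, q* = 30.
With the tax collected from sellers, supply shifts: qs = 5(p − 17.5) − 60.
New equilibrium: buyers pay $30.5, sellers receive $13, q = 5. (Wedge: pb − ps = 17.5.)
Per-bottle burden: buyers $12.5, sellers $5.
Buyers take the larger share because demand is less price-elastic here (demand slope 2 vs supply slope 5).

Buyers bear the larger share: $12.5 per bottle.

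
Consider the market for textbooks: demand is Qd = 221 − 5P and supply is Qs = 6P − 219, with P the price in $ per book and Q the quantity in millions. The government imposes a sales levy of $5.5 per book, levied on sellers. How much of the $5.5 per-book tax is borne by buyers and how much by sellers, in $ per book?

Before the tax: set 221 − 5P = 6P − 219 → P* = $40, Q* = 21.
With the tax collected from sellers, supply shifts: Qs = 6(P − 5.5) − 219.
New equilibrium: buyers pay $43, sellers receive $37.5, Q = 6. (Wedge: Pb − Ps = 5.5.)
Burden on buyers: $3; on sellers: $2.5. (They sum to $5.5.)
The less price-elastic side of the market bears the larger share of a per-unit tax.

Buyers bear $3 per book; sellers bear $2.5 per book.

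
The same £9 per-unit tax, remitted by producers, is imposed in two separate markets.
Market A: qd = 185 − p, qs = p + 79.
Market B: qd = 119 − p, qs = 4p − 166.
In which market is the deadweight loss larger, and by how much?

Market B, by £12.15.

Market A: pre-tax p* = £53, q* = 132; post-tax q = 127.5; deadweight loss = £20.25.
Market B: pre-tax p* = £57, q* = 62; post-tax q = 54.8; deadweight loss = £32.4.
Difference: £20.25 vs £32.4 → market B is larger by £12.15.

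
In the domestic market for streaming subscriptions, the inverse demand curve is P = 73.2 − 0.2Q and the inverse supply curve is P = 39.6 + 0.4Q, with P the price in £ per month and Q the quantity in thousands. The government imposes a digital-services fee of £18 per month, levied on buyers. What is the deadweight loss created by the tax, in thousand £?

Inverting to Q(P) form: Qd = 366 − 5P; Qs = 2.5P − 99.
Without the tax, 366 − 5P = 2.5P − 99 gives 7.5P = 465, so P* = £62 and Q* = 56.
With the tax collected from buyers, demand (in seller-price terms) shifts: Qd = 366 − 5(P + 18).
Solving gives Q = 26 with buyers paying £68 and producers receiving £50 (the £18 wedge).
Quantity falls by |ΔQ| = |56 − 26| = 30.
DWL = ½ · t · |ΔQ| = ½ · 18 · 30 = £270.

Deadweight loss = £270 thousand.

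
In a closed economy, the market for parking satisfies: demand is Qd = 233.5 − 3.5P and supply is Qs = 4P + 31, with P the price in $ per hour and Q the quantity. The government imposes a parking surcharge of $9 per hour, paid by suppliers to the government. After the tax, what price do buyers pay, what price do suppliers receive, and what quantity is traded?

Buyers pay $31.8; suppliers receive $22.8; quantity = 122.2.

Before the tax: set 233.5 − 3.5P = 4P + 31 → P* = $27, Q* = 139.
With the tax collected from suppliers, supply shifts: Qs = 4(P − 9) + 31.
Solving gives Q = 122.2 with buyers paying $31.8 and suppliers receiving $22.8 (the $9 wedge).
The less price-elastic side of the market bears the larger share of a per-unit tax.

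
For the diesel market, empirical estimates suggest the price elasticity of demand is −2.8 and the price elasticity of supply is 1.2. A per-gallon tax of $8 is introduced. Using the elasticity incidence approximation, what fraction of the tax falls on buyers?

Buyers' share ≈ 0.3.

Incidence ratio: buyers' share ≈ εs / (εs + |εd|) = 1.2 / (1.2 + 2.8) = 0.3.
Supply is the less elastic side, so buyers bear the smaller share.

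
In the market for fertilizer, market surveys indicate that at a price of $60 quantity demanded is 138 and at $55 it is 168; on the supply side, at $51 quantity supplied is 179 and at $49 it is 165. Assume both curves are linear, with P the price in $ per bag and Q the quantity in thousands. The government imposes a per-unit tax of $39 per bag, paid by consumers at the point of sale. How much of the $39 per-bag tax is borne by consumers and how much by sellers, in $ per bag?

Demand slope: (168 − 138)/(55 − 60) = -6, so Qd = 498 − 6P.
Supply slope: (165 − 179)/(49 − 51) = 7, so Qs = 7P − 178.
Before the tax: set 498 − 6P = 7P − 178 → P* = $52, Q* = 186.
With the tax collected from consumers, demand (in seller-price terms) shifts: Qd = 498 − 6(P + 39).
Solving gives Q = 60 with consumers paying $73 and sellers receiving $34 (the $39 wedge).
Burden on consumers: $21; on sellers: $18. (They sum to $39.)

Consumers bear $21 per bag; sellers bear $18 per bag.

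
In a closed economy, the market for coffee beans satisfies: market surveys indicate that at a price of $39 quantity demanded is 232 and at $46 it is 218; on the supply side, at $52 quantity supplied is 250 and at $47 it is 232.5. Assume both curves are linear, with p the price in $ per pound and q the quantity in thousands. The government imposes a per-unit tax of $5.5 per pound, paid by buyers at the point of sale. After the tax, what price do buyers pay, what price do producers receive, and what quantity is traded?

Buyers pay $47.5; producers receive $42; quantity = 215.

Demand slope: (218 − 232)/(46 − 39) = -2, so qd = 310 − 2p.
Supply slope: (232.5 − 250)/(47 − 52) = 3.5, so qs = 3.5p + 68.
Without the tax, 310 − 2p = 3.5p + 68 gives 5.5p = 242, so p* = $44 and q* = 222.
With the tax collected from buyers, demand (in seller-price terms) shifts: qd = 310 − 2(p + 5.5).
Solving gives q = 215 with buyers paying $47.5 and producers receiving $42 (the $5.5 wedge).
The less price-elastic side of the market bears the larger share of a per-unit tax.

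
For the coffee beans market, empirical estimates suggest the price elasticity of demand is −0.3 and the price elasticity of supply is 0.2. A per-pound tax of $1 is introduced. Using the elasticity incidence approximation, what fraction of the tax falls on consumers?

Consumers' share ≈ 0.4.

Incidence ratio: consumers' share ≈ εs / (εs + |εd|) = 0.2 / (0.2 + 0.3) = 0.4.
Supply is the less elastic side, so consumers bear the smaller share.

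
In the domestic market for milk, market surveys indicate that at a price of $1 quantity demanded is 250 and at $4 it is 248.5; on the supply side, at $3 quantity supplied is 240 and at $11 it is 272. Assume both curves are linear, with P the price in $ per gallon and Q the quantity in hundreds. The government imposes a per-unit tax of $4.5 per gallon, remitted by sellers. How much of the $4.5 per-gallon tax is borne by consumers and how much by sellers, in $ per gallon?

Consumers bear $4 per gallon; sellers bear $0.5 per gallon.

Demand slope: (248.5 − 250)/(4 − 1) = -0.5, so Qd = 250.5 − 0.5P.
Supply slope: (272 − 240)/(11 − 3) = 4, so Qs = 4P + 228.
Without the tax, 250.5 − 0.5P = 4P + 228 gives 4.5P = 22.5, so P* = $5 and Q* = 248.
With the tax collected from sellers, supply shifts: Qs = 4(P − 4.5) + 228.
Solving gives Q = 246 with consumers paying $9 and sellers receiving $4.5 (the $4.5 wedge).
Burden on consumers: $4; on sellers: $0.5. (They sum to $4.5.)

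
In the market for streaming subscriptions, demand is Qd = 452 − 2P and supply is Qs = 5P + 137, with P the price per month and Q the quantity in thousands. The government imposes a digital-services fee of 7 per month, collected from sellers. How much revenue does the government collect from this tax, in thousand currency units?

Tax revenue = 2464 thousand.

Without the tax, 452 − 2P = 5P + 137 gives 7P = 315, so P* = 45 and Q* = 362.
With the tax collected from sellers, supply shifts: Qs = 5(P − 7) + 137.
New equilibrium: consumers pay 50, sellers receive 43, Q = 352. (Wedge: Pb − Ps = 7.)
Revenue = t · Q = 7 · 352 = 2464.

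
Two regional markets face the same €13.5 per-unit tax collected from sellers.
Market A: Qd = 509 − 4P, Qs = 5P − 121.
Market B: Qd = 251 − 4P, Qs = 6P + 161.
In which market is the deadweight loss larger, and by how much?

Market B, by €16.2.

Market A: pre-tax P* = €70, Q* = 229; post-tax Q = 199; deadweight loss = €202.5.
Market B: pre-tax P* = €9, Q* = 215; post-tax Q = 182.6; deadweight loss = €218.7.
Difference: €202.5 vs €218.7 → market B is larger by €16.2.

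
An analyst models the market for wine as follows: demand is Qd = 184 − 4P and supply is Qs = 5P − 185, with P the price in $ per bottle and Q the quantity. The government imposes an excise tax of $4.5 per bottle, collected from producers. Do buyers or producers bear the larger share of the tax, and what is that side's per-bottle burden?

Buyers bear the larger share: $2.5 per bottle.

Without the tax, 184 − 4P = 5P − 185 gives 9P = 369, so P* = $41 and Q* = 20.
With the tax collected from producers, supply shifts: Qs = 5(P − 4.5) − 185.
Solving gives Q = 10 with buyers paying $43.5 and producers receiving $39 (the $4.5 wedge).
Per-bottle burden: buyers $2.5, producers $2.
Buyers take the larger share because demand is less price-elastic here (demand slope 4 vs supply slope 5).
The less price-elastic side of the market bears the larger share of a per-unit tax.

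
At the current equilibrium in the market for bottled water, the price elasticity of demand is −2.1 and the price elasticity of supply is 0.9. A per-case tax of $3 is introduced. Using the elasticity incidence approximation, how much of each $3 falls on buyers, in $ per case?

Buyers bear ≈ $0.9 per case.

Incidence ratio: buyers' share ≈ εs / (εs + |εd|) = 0.9 / (0.9 + 2.1) = 0.3.
So buyers bear ≈ 0.3 × $3 = $0.9; producers bear $2.1.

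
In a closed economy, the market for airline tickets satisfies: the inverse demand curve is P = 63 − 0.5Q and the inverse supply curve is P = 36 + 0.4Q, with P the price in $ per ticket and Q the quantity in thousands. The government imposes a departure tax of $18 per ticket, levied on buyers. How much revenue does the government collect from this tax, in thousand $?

Rewrite in direct form: Qd = 126 − 2P and Qs = 2.5P − 90.
Before the tax: set 126 − 2P = 2.5P − 90 → P* = $48, Q* = 30.
With the tax collected from buyers, demand (in seller-price terms) shifts: Qd = 126 − 2(P + 18).
Solving gives Q = 10 with buyers paying $58 and suppliers receiving $40 (the $18 wedge).
Revenue = t · Q = 18 · 10 = $180.

Tax revenue = $180 thousand.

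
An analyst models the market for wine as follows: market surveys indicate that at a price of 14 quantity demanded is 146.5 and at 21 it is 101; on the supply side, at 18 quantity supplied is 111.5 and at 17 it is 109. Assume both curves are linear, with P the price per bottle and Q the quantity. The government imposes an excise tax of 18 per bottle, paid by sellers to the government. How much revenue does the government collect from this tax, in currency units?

Tax revenue = 1467.

Demand slope: (101 − 146.5)/(21 − 14) = -6.5, so Qd = 237.5 − 6.5P.
Supply slope: (109 − 111.5)/(17 − 18) = 2.5, so Qs = 2.5P + 66.5.
Before the tax: set 237.5 − 6.5P = 2.5P + 66.5 → P* = 19, Q* = 114.
With the tax collected from sellers, supply shifts: Qs = 2.5(P − 18) + 66.5.
Solving gives Q = 81.5 with buyers paying 24 and sellers receiving 6 (the 18 wedge).
Revenue = t · Q = 18 · 81.5 = 1467.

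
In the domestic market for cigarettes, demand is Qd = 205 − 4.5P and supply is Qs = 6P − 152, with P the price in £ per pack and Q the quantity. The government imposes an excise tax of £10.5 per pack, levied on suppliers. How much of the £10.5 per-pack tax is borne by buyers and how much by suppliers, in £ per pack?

Before the tax: set 205 − 4.5P = 6P − 152 → P* = £34, Q* = 52.
With the tax collected from suppliers, supply shifts: Qs = 6(P − 10.5) − 152.
New equilibrium: buyers pay £40, suppliers receive £29.5, Q = 25. (Wedge: Pb − Ps = 10.5.)
Burden on buyers: £6; on suppliers: £4.5. (They sum to £10.5.)

Buyers bear £6 per pack; suppliers bear £4.5 per pack.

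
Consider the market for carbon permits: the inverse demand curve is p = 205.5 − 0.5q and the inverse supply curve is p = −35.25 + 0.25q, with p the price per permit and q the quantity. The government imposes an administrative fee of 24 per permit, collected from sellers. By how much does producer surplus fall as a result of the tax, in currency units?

Producer surplus falls by 2440.

Rewrite in direct form: qd = 411 − 2p and qs = 4p + 141.
Without the tax, 411 − 2p = 4p + 141 gives 6p = 270, so p* = 45 and q* = 321.
With the tax collected from sellers, supply shifts: qs = 4(p − 24) + 141.
New equilibrium: buyers pay 61, sellers receive 37, q = 289. (Wedge: pb − ps = 24.)
ΔPS is the trapezoid between Q = 289 and Q = 321 of height 8: ½ · (321 + 289) · 8 = 2440.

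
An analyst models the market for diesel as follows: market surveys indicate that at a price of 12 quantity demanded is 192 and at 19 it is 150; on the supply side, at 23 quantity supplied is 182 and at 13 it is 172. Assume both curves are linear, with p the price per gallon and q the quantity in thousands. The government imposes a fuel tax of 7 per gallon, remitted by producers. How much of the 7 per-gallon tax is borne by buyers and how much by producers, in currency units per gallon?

Demand slope: (150 − 192)/(19 − 12) = -6, so qd = 264 − 6p.
Supply slope: (172 − 182)/(13 − 23) = 1, so qs = p + 159.
Before the tax: set 264 − 6p = p + 159 → p* = 15, q* = 174.
With the tax collected from producers, supply shifts: qs = (p − 7) + 159.
New equilibrium: buyers pay 16, producers receive 9, q = 168. (Wedge: pb − ps = 7.)
Burden on buyers: 1; on producers: 6. (They sum to 7.)
The less price-elastic side of the market bears the larger share of a per-unit tax.

Buyers bear 1 per gallon; producers bear 6 per gallon.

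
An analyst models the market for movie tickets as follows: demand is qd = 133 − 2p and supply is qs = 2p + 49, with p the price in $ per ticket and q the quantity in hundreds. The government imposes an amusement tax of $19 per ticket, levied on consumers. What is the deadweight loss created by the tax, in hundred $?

Without the tax, 133 − 2p = 2p + 49 gives 4p = 84, so p* = $21 and q* = 91.
With the tax collected from consumers, demand (in seller-price terms) shifts: qd = 133 − 2(p + 19).
Solving gives q = 72 with consumers paying $30.5 and sellers receiving $11.5 (the $19 wedge).
Quantity falls by |ΔQ| = |91 − 72| = 19.
DWL = ½ · t · |ΔQ| = ½ · 19 · 19 = $180.5.

Deadweight loss = $180.5 hundred.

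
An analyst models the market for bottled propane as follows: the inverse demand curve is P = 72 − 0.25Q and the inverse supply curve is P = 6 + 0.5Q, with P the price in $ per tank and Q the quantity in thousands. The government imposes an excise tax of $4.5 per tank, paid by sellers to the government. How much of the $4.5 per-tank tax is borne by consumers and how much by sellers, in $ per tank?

Consumers bear $1.5 per tank; sellers bear $3 per tank.

Inverting to Q(P) form: Qd = 288 − 4P; Qs = 2P − 12.
Before the tax: set 288 − 4P = 2P − 12 → P* = $50, Q* = 88.
With the tax collected from sellers, supply shifts: Qs = 2(P − 4.5) − 12.
New equilibrium: consumers pay $51.5, sellers receive $47, Q = 82. (Wedge: Pb − Ps = 4.5.)
Burden on consumers: $1.5; on sellers: $3. (They sum to $4.5.)
The less price-elastic side of the market bears the larger share of a per-unit tax.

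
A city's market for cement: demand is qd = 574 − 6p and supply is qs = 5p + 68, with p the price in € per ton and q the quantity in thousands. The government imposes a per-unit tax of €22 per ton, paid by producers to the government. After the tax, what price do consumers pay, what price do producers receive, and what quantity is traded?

Before the tax: set 574 − 6p = 5p + 68 → p* = €46, q* = 298.
With the tax collected from producers, supply shifts: qs = 5(p − 22) + 68.
New equilibrium: consumers pay €56, producers receive €34, q = 238. (Wedge: pb − ps = 22.)
The less price-elastic side of the market bears the larger share of a per-unit tax.

Consumers pay €56; producers receive €34; quantity = 238.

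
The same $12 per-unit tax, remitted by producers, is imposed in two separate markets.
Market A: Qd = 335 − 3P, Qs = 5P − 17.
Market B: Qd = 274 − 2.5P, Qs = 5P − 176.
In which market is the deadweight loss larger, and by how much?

Market A: pre-tax P* = $44, Q* = 203; post-tax Q = 180.5; deadweight loss = $135.
Market B: pre-tax P* = $60, Q* = 124; post-tax Q = 104; deadweight loss = $120.
Difference: $135 vs $120 → market A is larger by $15.

Market A, by $15.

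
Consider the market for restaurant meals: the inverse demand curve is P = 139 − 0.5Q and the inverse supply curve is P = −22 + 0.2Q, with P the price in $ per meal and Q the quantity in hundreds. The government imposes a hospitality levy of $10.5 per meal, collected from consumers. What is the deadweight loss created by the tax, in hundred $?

Deadweight loss = $78.75 hundred.

Inverting to Q(P) form: Qd = 278 − 2P; Qs = 5P + 110.
Before the tax: set 278 − 2P = 5P + 110 → P* = $24, Q* = 230.
With the tax collected from consumers, demand (in seller-price terms) shifts: Qd = 278 − 2(P + 10.5).
New equilibrium: consumers pay $31.5, suppliers receive $21, Q = 215. (Wedge: Pb − Ps = 10.5.)
Quantity falls by |ΔQ| = |230 − 215| = 15.
DWL = ½ · t · |ΔQ| = ½ · 10.5 · 15 = $78.75.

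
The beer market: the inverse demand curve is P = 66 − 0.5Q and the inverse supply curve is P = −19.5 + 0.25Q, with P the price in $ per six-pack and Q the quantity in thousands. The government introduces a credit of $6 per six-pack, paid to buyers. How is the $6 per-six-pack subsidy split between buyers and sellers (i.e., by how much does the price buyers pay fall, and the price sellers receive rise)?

Buyers gain $4 per six-pack; sellers gain $2 per six-pack.

Rewrite in direct form: Qd = 132 − 2P and Qs = 4P + 78.
Without the subsidy, 132 − 2P = 4P + 78 gives 6P = 54, so P* = $9 and Q* = 114.
With a per-unit subsidy paid to buyers, each effectively pays P − 6, so demand becomes Qd = 132 − 2(P − 6).
New equilibrium: buyers pay $5, sellers receive $11, Q = 122. (Wedge: Pb − Ps = −6.)
Gain to buyers: $4; to sellers: $2. (They sum to $6.)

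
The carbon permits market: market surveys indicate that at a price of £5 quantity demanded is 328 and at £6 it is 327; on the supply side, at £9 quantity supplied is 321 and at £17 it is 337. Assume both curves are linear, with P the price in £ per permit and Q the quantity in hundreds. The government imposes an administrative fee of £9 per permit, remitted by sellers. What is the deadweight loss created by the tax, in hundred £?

Demand slope: (327 − 328)/(6 − 5) = -1, so Qd = 333 − P.
Supply slope: (337 − 321)/(17 − 9) = 2, so Qs = 2P + 303.
Without the tax, 333 − P = 2P + 303 gives 3P = 30, so P* = £10 and Q* = 323.
With the tax collected from sellers, supply shifts: Qs = 2(P − 9) + 303.
Solving gives Q = 317 with consumers paying £16 and sellers receiving £7 (the £9 wedge).
Quantity falls by |ΔQ| = |323 − 317| = 6.
DWL = ½ · t · |ΔQ| = ½ · 9 · 6 = £27.

Deadweight loss = £27 hundred.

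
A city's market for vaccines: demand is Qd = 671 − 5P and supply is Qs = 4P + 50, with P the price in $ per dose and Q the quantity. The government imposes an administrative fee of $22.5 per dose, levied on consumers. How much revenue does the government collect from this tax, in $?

Tax revenue = $6210.

Before the tax: set 671 − 5P = 4P + 50 → P* = $69, Q* = 326.
With the tax collected from consumers, demand (in seller-price terms) shifts: Qd = 671 − 5(P + 22.5).
Solving gives Q = 276 with consumers paying $79 and sellers receiving $56.5 (the $22.5 wedge).
Revenue = t · Q = 22.5 · 276 = $6210.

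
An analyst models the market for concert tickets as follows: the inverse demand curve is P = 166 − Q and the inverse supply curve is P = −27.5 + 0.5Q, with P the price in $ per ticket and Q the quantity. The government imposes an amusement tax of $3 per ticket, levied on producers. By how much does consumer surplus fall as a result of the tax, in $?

Consumer surplus falls by $256.

Inverting to Q(P) form: Qd = 166 − P; Qs = 2P + 55.
Before the tax: set 166 − P = 2P + 55 → P* = $37, Q* = 129.
With the tax collected from producers, supply shifts: Qs = 2(P − 3) + 55.
Solving gives Q = 127 with consumers paying $39 and producers receiving $36 (the $3 wedge).
ΔCS is the trapezoid between Q = 127 and Q = 129 of height $2: ½ · (129 + 127) · 2 = $256.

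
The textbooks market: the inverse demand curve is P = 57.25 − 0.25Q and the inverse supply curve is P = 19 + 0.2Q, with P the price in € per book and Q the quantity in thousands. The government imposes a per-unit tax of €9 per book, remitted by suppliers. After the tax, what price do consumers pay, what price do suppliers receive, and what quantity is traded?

Rewrite in direct form: Qd = 229 − 4P and Qs = 5P − 95.
Without the tax, 229 − 4P = 5P − 95 gives 9P = 324, so P* = €36 and Q* = 85.
With the tax collected from suppliers, supply shifts: Qs = 5(P − 9) − 95.
New equilibrium: consumers pay €41, suppliers receive €32, Q = 65. (Wedge: Pb − Ps = 9.)
The less price-elastic side of the market bears the larger share of a per-unit tax.

Consumers pay €41; suppliers receive €32; quantity = 65.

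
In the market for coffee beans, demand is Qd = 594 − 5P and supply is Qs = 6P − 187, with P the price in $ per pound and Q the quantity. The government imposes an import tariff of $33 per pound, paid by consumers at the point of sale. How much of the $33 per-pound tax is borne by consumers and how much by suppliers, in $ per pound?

Consumers bear $18 per pound; suppliers bear $15 per pound.

Without the tax, 594 − 5P = 6P − 187 gives 11P = 781, so P* = $71 and Q* = 239.
With the tax collected from consumers, demand (in seller-price terms) shifts: Qd = 594 − 5(P + 33).
New equilibrium: consumers pay $89, suppliers receive $56, Q = 149. (Wedge: Pb − Ps = 33.)
Burden on consumers: $18; on suppliers: $15. (They sum to $33.)
The less price-elastic side of the market bears the larger share of a per-unit tax.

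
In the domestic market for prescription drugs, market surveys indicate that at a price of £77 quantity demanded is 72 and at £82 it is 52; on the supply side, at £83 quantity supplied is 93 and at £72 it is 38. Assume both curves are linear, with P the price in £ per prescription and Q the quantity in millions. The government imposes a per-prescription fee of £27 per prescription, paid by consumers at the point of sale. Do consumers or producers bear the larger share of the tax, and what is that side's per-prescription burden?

Consumers bear the larger share: £15 per prescription.

Demand slope: (52 − 72)/(82 − 77) = -4, so Qd = 380 − 4P.
Supply slope: (38 − 93)/(72 − 83) = 5, so Qs = 5P − 322.
Without the tax, 380 − 4P = 5P − 322 gives 9P = 702, so P* = £78 and Q* = 68.
With the tax collected from consumers, demand (in seller-price terms) shifts: Qd = 380 − 4(P + 27).
New equilibrium: consumers pay £93, producers receive £66, Q = 8. (Wedge: Pb − Ps = 27.)
Per-prescription burden: consumers £15, producers £12.
Consumers take the larger share because demand is less price-elastic here (demand slope 4 vs supply slope 5).
The less price-elastic side of the market bears the larger share of a per-unit tax.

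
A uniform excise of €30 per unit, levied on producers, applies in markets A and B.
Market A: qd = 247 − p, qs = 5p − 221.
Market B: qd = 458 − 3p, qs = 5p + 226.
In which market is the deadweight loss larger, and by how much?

Market A: pre-tax p* = €78, q* = 169; post-tax q = 144; deadweight loss = €375.
Market B: pre-tax p* = €29, q* = 371; post-tax q = 314.75; deadweight loss = €843.75.
Difference: €375 vs €843.75 → market B is larger by €468.75.

Market B, by €468.75.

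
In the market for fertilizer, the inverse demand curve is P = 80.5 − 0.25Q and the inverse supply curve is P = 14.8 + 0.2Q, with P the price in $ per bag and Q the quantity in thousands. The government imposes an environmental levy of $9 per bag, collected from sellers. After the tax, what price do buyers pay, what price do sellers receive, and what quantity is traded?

Inverting to Q(P) form: Qd = 322 − 4P; Qs = 5P − 74.
Before the tax: set 322 − 4P = 5P − 74 → P* = $44, Q* = 146.
With the tax collected from sellers, supply shifts: Qs = 5(P − 9) − 74.
Solving gives Q = 126 with buyers paying $49 and sellers receiving $40 (the $9 wedge).

Buyers pay $49; sellers receive $40; quantity = 126.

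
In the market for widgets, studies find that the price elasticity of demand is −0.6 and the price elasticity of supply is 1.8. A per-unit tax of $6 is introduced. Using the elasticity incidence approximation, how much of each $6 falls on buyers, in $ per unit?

Incidence ratio: buyers' share ≈ εs / (εs + |εd|) = 1.8 / (1.8 + 0.6) = 0.75.
So buyers bear ≈ 0.75 × $6 = $4.5; sellers bear $1.5.

Buyers bear ≈ $4.5 per unit.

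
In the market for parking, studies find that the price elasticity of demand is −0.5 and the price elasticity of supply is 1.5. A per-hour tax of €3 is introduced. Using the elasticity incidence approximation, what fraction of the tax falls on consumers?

Consumers' share ≈ 0.75.

Incidence ratio: consumers' share ≈ εs / (εs + |εd|) = 1.5 / (1.5 + 0.5) = 0.75.
Supply is the more elastic side, so consumers bear the larger share.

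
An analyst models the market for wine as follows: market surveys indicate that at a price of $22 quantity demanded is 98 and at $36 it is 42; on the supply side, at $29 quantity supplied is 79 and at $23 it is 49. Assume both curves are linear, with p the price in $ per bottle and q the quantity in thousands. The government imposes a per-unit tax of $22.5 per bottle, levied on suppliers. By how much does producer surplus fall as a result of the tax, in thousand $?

Producer surplus falls by $490 thousand.

Demand slope: (42 − 98)/(36 − 22) = -4, so qd = 186 − 4p.
Supply slope: (49 − 79)/(23 − 29) = 5, so qs = 5p − 66.
Before the tax: set 186 − 4p = 5p − 66 → p* = $28, q* = 74.
With the tax collected from suppliers, supply shifts: qs = 5(p − 22.5) − 66.
New equilibrium: consumers pay $40.5, suppliers receive $18, q = 24. (Wedge: pb − ps = 22.5.)
ΔPS is the trapezoid between Q = 24 and Q = 74 of height $10: ½ · (74 + 24) · 10 = $490.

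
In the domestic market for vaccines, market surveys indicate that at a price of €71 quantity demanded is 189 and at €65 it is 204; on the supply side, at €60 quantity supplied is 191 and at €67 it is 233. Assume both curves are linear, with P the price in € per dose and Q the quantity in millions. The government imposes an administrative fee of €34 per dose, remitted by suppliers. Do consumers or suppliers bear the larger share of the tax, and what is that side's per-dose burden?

Consumers bear the larger share: €24 per dose.

Demand slope: (204 − 189)/(65 − 71) = -2.5, so Qd = 366.5 − 2.5P.
Supply slope: (233 − 191)/(67 − 60) = 6, so Qs = 6P − 169.
Without the tax, 366.5 − 2.5P = 6P − 169 gives 8.5P = 535.5, so P* = €63 and Q* = 209.
With the tax collected from suppliers, supply shifts: Qs = 6(P − 34) − 169.
New equilibrium: consumers pay €87, suppliers receive €53, Q = 149. (Wedge: Pb − Ps = 34.)
Per-dose burden: consumers €24, suppliers €10.
Consumers take the larger share because demand is less price-elastic here (demand slope 2.5 vs supply slope 6).
The less price-elastic side of the market bears the larger share of a per-unit tax.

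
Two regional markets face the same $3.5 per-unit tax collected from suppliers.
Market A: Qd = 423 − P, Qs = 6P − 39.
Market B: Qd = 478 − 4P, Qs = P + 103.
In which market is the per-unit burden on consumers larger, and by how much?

Market A: pre-tax P* = $66, Q* = 357; post-tax Q = 354; per-unit burden on consumers = $3.
Market B: pre-tax P* = $75, Q* = 178; post-tax Q = 175.2; per-unit burden on consumers = $0.7.
Difference: $3 vs $0.7 → market A is larger by $2.3.

Market A, by $2.3.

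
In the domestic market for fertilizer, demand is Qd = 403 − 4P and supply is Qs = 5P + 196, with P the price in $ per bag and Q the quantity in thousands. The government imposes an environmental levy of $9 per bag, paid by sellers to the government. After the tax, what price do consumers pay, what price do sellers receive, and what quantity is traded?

Consumers pay $28; sellers receive $19; quantity = 291.

Before the tax: set 403 − 4P = 5P + 196 → P* = $23, Q* = 311.
With the tax collected from sellers, supply shifts: Qs = 5(P − 9) + 196.
New equilibrium: consumers pay $28, sellers receive $19, Q = 291. (Wedge: Pb − Ps = 9.)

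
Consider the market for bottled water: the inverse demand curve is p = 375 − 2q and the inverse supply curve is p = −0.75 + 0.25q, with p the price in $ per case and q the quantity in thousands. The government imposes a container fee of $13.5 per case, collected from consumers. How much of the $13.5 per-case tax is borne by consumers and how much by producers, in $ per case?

Inverting to q(p) form: qd = 187.5 − 0.5p; qs = 4p + 3.
Without the tax, 187.5 − 0.5p = 4p + 3 gives 4.5p = 184.5, so p* = $41 and q* = 167.
With the tax collected from consumers, demand (in seller-price terms) shifts: qd = 187.5 − 0.5(p + 13.5).
Solving gives q = 161 with consumers paying $53 and producers receiving $39.5 (the $13.5 wedge).
Burden on consumers: $12; on producers: $1.5. (They sum to $13.5.)
The less price-elastic side of the market bears the larger share of a per-unit tax.

Consumers bear $12 per case; producers bear $1.5 per case.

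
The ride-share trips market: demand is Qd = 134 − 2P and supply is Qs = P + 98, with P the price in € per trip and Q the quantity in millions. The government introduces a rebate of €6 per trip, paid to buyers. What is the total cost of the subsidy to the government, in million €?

Without the subsidy, 134 − 2P = P + 98 gives 3P = 36, so P* = €12 and Q* = 110.
With a per-unit subsidy paid to buyers, each effectively pays P − 6, so demand becomes Qd = 134 − 2(P − 6).
Solving gives Q = 114 with buyers paying €10 and sellers receiving €16 (the €6 wedge).
Outlay = t · Q = 6 · 114 = €684.

Government outlay = €684 million.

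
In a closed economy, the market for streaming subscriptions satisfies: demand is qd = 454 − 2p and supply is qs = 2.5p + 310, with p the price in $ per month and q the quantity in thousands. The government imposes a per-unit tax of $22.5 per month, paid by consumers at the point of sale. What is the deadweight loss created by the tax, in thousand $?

Deadweight loss = $281.25 thousand.

Before the tax: set 454 − 2p = 2.5p + 310 → p* = $32, q* = 390.
With the tax collected from consumers, demand (in seller-price terms) shifts: qd = 454 − 2(p + 22.5).
New equilibrium: consumers pay $44.5, sellers receive $22, q = 365. (Wedge: pb − ps = 22.5.)
Quantity falls by |ΔQ| = |390 − 365| = 25.
DWL = ½ · t · |ΔQ| = ½ · 22.5 · 25 = $281.25.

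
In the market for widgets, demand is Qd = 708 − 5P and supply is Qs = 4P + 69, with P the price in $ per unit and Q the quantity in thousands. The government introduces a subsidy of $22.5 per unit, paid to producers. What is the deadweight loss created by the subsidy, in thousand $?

Deadweight loss = $562.5 thousand.

Without the subsidy, 708 − 5P = 4P + 69 gives 9P = 639, so P* = $71 and Q* = 353.
With a per-unit subsidy paid to producers, each receives P + 22.5 per unit sold, so supply becomes Qs = 4(P + 22.5) + 69.
Solving gives Q = 403 with consumers paying $61 and producers receiving $83.5 (the $22.5 wedge).
Quantity rises by |ΔQ| = |353 − 403| = 50.
DWL = ½ · t · |ΔQ| = ½ · 22.5 · 50 = $562.5.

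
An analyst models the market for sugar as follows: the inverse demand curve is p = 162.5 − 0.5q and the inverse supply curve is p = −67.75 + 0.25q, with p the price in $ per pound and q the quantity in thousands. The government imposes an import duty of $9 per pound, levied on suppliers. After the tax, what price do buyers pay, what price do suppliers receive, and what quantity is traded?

Inverting to q(p) form: qd = 325 − 2p; qs = 4p + 271.
Without the tax, 325 − 2p = 4p + 271 gives 6p = 54, so p* = $9 and q* = 307.
With the tax collected from suppliers, supply shifts: qs = 4(p − 9) + 271.
Solving gives q = 295 with buyers paying $15 and suppliers receiving $6 (the $9 wedge).
The less price-elastic side of the market bears the larger share of a per-unit tax.

Buyers pay $15; suppliers receive $6; quantity = 295.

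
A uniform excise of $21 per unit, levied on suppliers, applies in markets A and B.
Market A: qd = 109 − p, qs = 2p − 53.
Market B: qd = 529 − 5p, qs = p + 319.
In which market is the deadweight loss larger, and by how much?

Market B, by $36.75.

Market A: pre-tax p* = $54, q* = 55; post-tax q = 41; deadweight loss = $147.
Market B: pre-tax p* = $35, q* = 354; post-tax q = 336.5; deadweight loss = $183.75.
Difference: $147 vs $183.75 → market B is larger by $36.75.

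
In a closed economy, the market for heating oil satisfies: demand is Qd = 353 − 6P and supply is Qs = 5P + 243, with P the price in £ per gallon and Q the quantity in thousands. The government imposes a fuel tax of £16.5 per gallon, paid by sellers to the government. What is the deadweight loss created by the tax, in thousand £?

Without the tax, 353 − 6P = 5P + 243 gives 11P = 110, so P* = £10 and Q* = 293.
With the tax collected from sellers, supply shifts: Qs = 5(P − 16.5) + 243.
New equilibrium: buyers pay £17.5, sellers receive £1, Q = 248. (Wedge: Pb − Ps = 16.5.)
Quantity falls by |ΔQ| = |293 − 248| = 45.
DWL = ½ · t · |ΔQ| = ½ · 16.5 · 45 = £371.25.

Deadweight loss = £371.25 thousand.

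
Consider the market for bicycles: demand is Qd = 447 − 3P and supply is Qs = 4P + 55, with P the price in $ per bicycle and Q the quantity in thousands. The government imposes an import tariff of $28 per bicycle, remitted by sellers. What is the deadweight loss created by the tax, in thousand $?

Before the tax: set 447 − 3P = 4P + 55 → P* = $56, Q* = 279.
With the tax collected from sellers, supply shifts: Qs = 4(P − 28) + 55.
New equilibrium: consumers pay $72, sellers receive $44, Q = 231. (Wedge: Pb − Ps = 28.)
Quantity falls by |ΔQ| = |279 − 231| = 48.
DWL = ½ · t · |ΔQ| = ½ · 28 · 48 = $672.

Deadweight loss = $672 thousand.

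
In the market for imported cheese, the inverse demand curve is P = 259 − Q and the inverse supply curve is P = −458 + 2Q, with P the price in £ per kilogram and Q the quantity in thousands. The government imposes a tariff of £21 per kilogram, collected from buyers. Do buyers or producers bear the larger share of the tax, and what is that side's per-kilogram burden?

Rewrite in direct form: Qd = 259 − P and Qs = 0.5P + 229.
Before the tax: set 259 − P = 0.5P + 229 → P* = £20, Q* = 239.
With the tax collected from buyers, demand (in seller-price terms) shifts: Qd = 259 − (P + 21).
New equilibrium: buyers pay £27, producers receive £6, Q = 232. (Wedge: Pb − Ps = 21.)
Per-kilogram burden: buyers £7, producers £14.
Producers take the larger share because supply is less price-elastic here (demand slope 1 vs supply slope 0.5).

Producers bear the larger share: £14 per kilogram.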